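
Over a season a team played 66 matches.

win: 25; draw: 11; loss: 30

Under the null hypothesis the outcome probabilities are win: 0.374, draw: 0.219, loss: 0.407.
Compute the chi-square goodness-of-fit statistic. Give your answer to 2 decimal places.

Expected counts E_i = n·p_i: 66×0.374 = 24.684, 66×0.219 = 14.454, 66×0.407 = 26.862.
win: (25 − 24.684)²/24.684 = 0.099856/24.684 = 0.004
draw: (11 − 14.454)²/14.454 = 11.930116/14.454 = 0.825
loss: (30 − 26.862)²/26.862 = 9.847044/26.862 = 0.367
Sum = 1.20

1.20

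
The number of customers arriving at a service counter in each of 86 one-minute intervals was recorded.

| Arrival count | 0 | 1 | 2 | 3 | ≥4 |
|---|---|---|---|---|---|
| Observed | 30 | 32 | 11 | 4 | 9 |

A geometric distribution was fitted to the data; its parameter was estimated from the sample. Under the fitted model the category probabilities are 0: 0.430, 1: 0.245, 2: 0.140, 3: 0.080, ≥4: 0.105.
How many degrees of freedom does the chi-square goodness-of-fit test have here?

There are k = 5 categories and 1 parameter estimated from the data, so df = 5 − 1 − 1 = 3.

3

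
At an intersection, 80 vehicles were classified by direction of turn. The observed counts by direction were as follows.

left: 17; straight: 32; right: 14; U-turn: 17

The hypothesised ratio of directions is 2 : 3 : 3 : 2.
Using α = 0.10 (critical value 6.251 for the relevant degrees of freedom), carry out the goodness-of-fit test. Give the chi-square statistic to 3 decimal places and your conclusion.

6.958; reject

Ratio total = 10. Expected counts: 80×2/10 = 16, 80×3/10 = 24, 80×3/10 = 24, 80×2/10 = 16.
χ² = (17−16)²/16 + (32−24)²/24 + (14−24)²/24 + (17−16)²/16
   = 0.0625 + 2.6667 + 4.1667 + 0.0625
Sum = 6.958
df = 3. Since 6.958 > 6.251, we reject H₀.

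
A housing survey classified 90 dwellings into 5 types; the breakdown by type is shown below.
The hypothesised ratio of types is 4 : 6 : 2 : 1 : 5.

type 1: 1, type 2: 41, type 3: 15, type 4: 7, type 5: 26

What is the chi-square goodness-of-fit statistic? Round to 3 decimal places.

Ratio total = 18. Expected counts: 90×4/18 = 20, 90×6/18 = 30, 90×2/18 = 10, 90×1/18 = 5, 90×5/18 = 25.
cat         O        E   (O−E)²/E
type 1      1       20    18.0500
type 2     41       30     4.0333
type 3     15       10     2.5000
type 4      7        5     0.8000
type 5     26       25     0.0400
Sum = 25.423

25.423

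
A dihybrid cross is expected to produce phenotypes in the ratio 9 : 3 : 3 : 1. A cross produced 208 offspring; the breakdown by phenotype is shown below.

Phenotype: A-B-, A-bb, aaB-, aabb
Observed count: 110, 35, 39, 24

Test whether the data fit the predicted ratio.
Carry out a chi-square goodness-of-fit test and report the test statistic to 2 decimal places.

10.14

Ratio total = 16. Expected counts: 208×9/16 = 117, 208×3/16 = 39, 208×3/16 = 39, 208×1/16 = 13.
cat         O        E   (O−E)²/E
A-B-      110      117      0.419
A-bb       35       39      0.410
aaB-       39       39      0.000
aabb       24       13      9.308
Sum = 10.14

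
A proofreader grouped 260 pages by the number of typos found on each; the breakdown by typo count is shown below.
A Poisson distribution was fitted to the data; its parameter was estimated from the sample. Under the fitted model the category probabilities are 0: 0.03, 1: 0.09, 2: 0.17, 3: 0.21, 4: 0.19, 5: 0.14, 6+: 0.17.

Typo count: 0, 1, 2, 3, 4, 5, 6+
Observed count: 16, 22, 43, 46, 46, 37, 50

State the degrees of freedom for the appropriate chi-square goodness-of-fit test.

There are k = 7 categories and 1 parameter estimated from the data, so df = 7 − 1 − 1 = 5.

5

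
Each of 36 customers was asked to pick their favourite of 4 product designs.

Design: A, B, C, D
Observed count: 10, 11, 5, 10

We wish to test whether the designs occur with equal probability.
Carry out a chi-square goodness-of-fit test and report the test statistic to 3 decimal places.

Expected count for each of the 4 categories: 36/4 = 9.
cat         O        E   (O−E)²/E
A          10        9     0.1111
B          11        9     0.4444
C           5        9     1.7778
D          10        9     0.1111
Sum = 2.444

2.444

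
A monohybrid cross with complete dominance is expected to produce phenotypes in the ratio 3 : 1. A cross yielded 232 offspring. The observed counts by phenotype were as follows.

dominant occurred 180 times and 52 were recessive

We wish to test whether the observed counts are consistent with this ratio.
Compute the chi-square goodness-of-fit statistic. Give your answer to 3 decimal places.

Ratio total = 4. Expected counts: 232×3/4 = 174, 232×1/4 = 58.
χ² = (180−174)²/174 + (52−58)²/58
   = 0.2069 + 0.6207
Sum = 0.828

0.828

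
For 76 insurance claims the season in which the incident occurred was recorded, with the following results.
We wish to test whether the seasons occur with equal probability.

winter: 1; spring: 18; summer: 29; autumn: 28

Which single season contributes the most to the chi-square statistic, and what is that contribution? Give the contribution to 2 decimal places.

Under H₀ each category has probability 1/4, so each expected count is 76/4 = 19.
cat         O        E   (O−E)²/E
winter      1       19     17.053
spring     18       19      0.053
summer     29       19      5.263
autumn     28       19      4.263
The largest term is for winter: 17.05.

winter, 17.05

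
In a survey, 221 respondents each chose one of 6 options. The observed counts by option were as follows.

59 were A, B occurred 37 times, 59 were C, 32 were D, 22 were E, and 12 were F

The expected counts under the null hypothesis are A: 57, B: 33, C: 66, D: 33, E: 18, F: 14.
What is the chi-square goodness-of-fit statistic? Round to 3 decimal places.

cat         O        E   (O−E)²/E
A          59       57     0.0702
B          37       33     0.4848
C          59       66     0.7424
D          32       33     0.0303
E          22       18     0.8889
F          12       14     0.2857
Sum = 2.502

2.502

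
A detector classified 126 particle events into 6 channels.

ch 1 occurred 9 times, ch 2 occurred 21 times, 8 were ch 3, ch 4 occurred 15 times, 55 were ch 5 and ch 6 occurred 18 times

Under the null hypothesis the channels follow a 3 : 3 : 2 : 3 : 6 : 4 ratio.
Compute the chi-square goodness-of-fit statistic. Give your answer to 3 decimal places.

18.361

Ratio total = 21. Expected counts: 126×3/21 = 18, 126×3/21 = 18, 126×2/21 = 12, 126×3/21 = 18, 126×6/21 = 36, 126×4/21 = 24.
ch 1: (9 − 18)²/18 = 81/18 = 4.5000
ch 2: (21 − 18)²/18 = 9/18 = 0.5000
ch 3: (8 − 12)²/12 = 16/12 = 1.3333
ch 4: (15 − 18)²/18 = 9/18 = 0.5000
ch 5: (55 − 36)²/36 = 361/36 = 10.0278
ch 6: (18 − 24)²/24 = 36/24 = 1.5000
Sum = 18.361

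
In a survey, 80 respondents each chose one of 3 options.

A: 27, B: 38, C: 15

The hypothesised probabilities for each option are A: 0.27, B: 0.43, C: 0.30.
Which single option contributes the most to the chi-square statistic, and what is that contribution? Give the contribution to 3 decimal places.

Expected counts E_i = n·p_i: 80×0.27 = 21.6, 80×0.43 = 34.4, 80×0.30 = 24.
χ² = (27−21.6)²/21.6 + (38−34.4)²/34.4 + (15−24)²/24
   = 1.3500 + 0.3767 + 3.3750
The largest term is for C: 3.375.

C, 3.375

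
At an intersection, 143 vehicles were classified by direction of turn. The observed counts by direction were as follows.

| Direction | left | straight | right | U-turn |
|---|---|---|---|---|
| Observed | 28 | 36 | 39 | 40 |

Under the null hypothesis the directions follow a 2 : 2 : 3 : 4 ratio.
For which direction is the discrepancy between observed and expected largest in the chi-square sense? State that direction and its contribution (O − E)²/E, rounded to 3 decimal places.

Ratio total = 11. Expected counts: 143×2/11 = 26, 143×2/11 = 26, 143×3/11 = 39, 143×4/11 = 52.
cat           O        E   (O−E)²/E
left         28       26     0.1538
straight     36       26     3.8462
right        39       39     0.0000
U-turn       40       52     2.7692
The largest term is for straight: 3.846.

straight, 3.846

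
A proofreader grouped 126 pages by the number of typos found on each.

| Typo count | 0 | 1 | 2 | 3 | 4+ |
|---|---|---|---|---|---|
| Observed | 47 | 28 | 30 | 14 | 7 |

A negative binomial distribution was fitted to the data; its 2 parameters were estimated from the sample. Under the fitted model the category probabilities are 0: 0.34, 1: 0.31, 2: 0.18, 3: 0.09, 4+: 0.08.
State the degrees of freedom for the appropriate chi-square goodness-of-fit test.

There are k = 5 categories and 2 parameters estimated from the data, so df = 5 − 1 − 2 = 2.

2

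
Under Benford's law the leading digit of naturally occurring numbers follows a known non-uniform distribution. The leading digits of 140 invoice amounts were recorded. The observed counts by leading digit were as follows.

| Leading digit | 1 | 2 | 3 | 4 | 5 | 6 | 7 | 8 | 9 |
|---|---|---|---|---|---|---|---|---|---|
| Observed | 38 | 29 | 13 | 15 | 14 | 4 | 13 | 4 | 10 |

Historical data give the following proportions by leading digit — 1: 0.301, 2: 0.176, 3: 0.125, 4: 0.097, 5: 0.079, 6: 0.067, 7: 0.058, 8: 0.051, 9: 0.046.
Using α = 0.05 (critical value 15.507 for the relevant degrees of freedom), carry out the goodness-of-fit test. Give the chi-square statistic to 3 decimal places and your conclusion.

Expected counts E_i = n·p_i: 140×0.301 = 42.14, 140×0.176 = 24.64, 140×0.125 = 17.5, 140×0.097 = 13.58, 140×0.079 = 11.06, 140×0.067 = 9.38, 140×0.058 = 8.12, 140×0.051 = 7.14, 140×0.046 = 6.44.
χ² = (38−42.14)²/42.14 + (29−24.64)²/24.64 + (13−17.5)²/17.5 + (15−13.58)²/13.58 + (14−11.06)²/11.06 + (4−9.38)²/9.38 + (13−8.12)²/8.12 + (4−7.14)²/7.14 + (10−6.44)²/6.44
   = 0.4067 + 0.7715 + 1.1571 + 0.1485 + 0.7815 + 3.0858 + 2.9328 + 1.3809 + 1.9680
Sum = 12.633
df = 8. Since 12.633 < 15.507, we do not reject H₀.

12.633; do not reject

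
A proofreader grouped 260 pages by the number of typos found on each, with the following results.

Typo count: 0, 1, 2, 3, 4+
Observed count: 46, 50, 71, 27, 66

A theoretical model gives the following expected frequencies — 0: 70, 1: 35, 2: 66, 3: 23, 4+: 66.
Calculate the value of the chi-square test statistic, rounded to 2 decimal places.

χ² = (46−70)²/70 + (50−35)²/35 + (71−66)²/66 + (27−23)²/23 + (66−66)²/66
   = 8.229 + 6.429 + 0.379 + 0.696 + 0.000
Sum = 15.73

15.73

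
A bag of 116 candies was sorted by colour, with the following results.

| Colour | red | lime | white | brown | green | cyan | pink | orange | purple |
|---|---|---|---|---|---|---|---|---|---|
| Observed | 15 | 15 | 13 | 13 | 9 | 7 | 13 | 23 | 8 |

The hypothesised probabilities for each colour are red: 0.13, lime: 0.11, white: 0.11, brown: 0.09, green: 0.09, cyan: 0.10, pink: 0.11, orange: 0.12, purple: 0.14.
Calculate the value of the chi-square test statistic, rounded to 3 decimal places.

13.157

Expected counts E_i = n·p_i: 116×0.13 = 15.08, 116×0.11 = 12.76, 116×0.11 = 12.76, 116×0.09 = 10.44, 116×0.09 = 10.44, 116×0.10 = 11.6, 116×0.11 = 12.76, 116×0.12 = 13.92, 116×0.14 = 16.24.
cat         O        E   (O−E)²/E
red        15    15.08     0.0004
lime       15    12.76     0.3932
white      13    12.76     0.0045
brown      13    10.44     0.6277
green       9    10.44     0.1986
cyan        7     11.6     1.8241
pink       13    12.76     0.0045
orange     23    13.92     5.9229
purple      8    16.24     4.1809
Sum = 13.157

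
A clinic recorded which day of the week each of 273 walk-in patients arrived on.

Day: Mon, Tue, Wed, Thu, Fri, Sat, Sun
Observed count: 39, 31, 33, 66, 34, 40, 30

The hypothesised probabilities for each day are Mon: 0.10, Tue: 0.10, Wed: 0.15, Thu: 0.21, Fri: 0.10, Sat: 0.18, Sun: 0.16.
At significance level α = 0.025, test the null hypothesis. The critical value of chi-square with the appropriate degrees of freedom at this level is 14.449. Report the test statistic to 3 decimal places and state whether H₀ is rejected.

Expected counts E_i = n·p_i: 273×0.10 = 27.3, 273×0.10 = 27.3, 273×0.15 = 40.95, 273×0.21 = 57.33, 273×0.10 = 27.3, 273×0.18 = 49.14, 273×0.16 = 43.68.
cat         O        E   (O−E)²/E
Mon        39     27.3     5.0143
Tue        31     27.3     0.5015
Wed        33    40.95     1.5434
Thu        66    57.33     1.3112
Fri        34     27.3     1.6443
Sat        40    49.14     1.7000
Sun        30    43.68     4.2844
Sum = 15.999
df = 6. Since 15.999 > 14.449, we reject H₀.

15.999; reject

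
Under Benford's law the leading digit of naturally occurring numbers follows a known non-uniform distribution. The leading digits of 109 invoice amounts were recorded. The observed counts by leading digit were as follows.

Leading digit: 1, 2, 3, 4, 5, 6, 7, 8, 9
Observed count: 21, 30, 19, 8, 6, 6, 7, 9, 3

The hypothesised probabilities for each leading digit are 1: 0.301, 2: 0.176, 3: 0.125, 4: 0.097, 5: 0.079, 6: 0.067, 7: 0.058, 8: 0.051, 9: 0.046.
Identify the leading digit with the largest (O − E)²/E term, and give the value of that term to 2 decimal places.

Expected counts E_i = n·p_i: 109×0.301 = 32.809, 109×0.176 = 19.184, 109×0.125 = 13.625, 109×0.097 = 10.573, 109×0.079 = 8.611, 109×0.067 = 7.303, 109×0.058 = 6.322, 109×0.051 = 5.559, 109×0.046 = 5.014.
cat         O        E   (O−E)²/E
1          21   32.809      4.250
2          30   19.184      6.098
3          19   13.625      2.120
4           8   10.573      0.626
5           6    8.611      0.792
6           6    7.303      0.232
7           7    6.322      0.073
8           9    5.559      2.130
9           3    5.014      0.809
The largest term is for 2: 6.10.

2, 6.10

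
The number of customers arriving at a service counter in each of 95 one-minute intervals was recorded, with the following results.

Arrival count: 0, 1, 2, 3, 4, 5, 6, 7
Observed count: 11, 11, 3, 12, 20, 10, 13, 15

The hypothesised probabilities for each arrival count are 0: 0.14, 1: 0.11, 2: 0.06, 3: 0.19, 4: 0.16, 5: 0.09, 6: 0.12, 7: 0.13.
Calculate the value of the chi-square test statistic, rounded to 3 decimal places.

6.288

Expected counts E_i = n·p_i: 95×0.14 = 13.3, 95×0.11 = 10.45, 95×0.06 = 5.7, 95×0.19 = 18.05, 95×0.16 = 15.2, 95×0.09 = 8.55, 95×0.12 = 11.4, 95×0.13 = 12.35.
cat         O        E   (O−E)²/E
0          11     13.3     0.3977
1          11    10.45     0.0289
2           3      5.7     1.2789
3          12    18.05     2.0278
4          20     15.2     1.5158
5          10     8.55     0.2459
6          13     11.4     0.2246
7          15    12.35     0.5686
Sum = 6.288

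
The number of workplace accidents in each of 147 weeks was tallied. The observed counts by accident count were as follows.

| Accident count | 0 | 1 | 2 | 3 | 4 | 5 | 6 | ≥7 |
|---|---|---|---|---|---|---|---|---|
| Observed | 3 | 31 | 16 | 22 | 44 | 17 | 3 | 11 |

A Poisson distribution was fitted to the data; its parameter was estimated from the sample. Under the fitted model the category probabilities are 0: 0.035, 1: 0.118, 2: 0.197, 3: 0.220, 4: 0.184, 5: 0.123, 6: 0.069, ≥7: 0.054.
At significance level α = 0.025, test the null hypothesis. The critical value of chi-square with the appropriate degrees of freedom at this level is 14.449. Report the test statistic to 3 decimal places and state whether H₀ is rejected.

37.648; reject

Expected counts E_i = n·p_i: 147×0.035 = 5.145, 147×0.118 = 17.346, 147×0.197 = 28.959, 147×0.220 = 32.34, 147×0.184 = 27.048, 147×0.123 = 18.081, 147×0.069 = 10.143, 147×0.054 = 7.938.
χ² = (3−5.145)²/5.145 + (31−17.346)²/17.346 + (16−28.959)²/28.959 + (22−32.34)²/32.34 + (44−27.048)²/27.048 + (17−18.081)²/18.081 + (3−10.143)²/10.143 + (11−7.938)²/7.938
   = 0.8943 + 10.7478 + 5.7991 + 3.3060 + 10.6245 + 0.0646 + 5.0303 + 1.1811
Sum = 37.648
df = 6. Since 37.648 > 14.449, we reject H₀.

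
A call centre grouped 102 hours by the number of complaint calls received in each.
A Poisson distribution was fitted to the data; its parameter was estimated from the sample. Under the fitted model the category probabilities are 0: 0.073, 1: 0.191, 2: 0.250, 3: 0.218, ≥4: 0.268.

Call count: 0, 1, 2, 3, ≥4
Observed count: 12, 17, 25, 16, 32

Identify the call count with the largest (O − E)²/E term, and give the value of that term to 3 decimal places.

0, 2.785

Expected counts E_i = n·p_i: 102×0.073 = 7.446, 102×0.191 = 19.482, 102×0.250 = 25.5, 102×0.218 = 22.236, 102×0.268 = 27.336.
cat         O        E   (O−E)²/E
0          12    7.446     2.7852
1          17   19.482     0.3162
2          25     25.5     0.0098
3          16   22.236     1.7489
≥4         32   27.336     0.7958
The largest term is for 0: 2.785.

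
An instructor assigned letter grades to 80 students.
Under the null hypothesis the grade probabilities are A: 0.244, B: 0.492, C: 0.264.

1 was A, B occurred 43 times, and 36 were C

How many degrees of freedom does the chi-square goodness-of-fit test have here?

2

There are k = 3 categories and no parameters were estimated from the data, so df = 3 − 1 = 2.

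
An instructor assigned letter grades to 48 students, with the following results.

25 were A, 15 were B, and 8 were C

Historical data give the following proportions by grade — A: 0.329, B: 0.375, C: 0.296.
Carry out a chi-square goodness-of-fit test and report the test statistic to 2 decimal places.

8.58

Expected counts E_i = n·p_i: 48×0.329 = 15.792, 48×0.375 = 18, 48×0.296 = 14.208.
A: (25 − 15.792)²/15.792 = 84.787264/15.792 = 5.369
B: (15 − 18)²/18 = 9/18 = 0.500
C: (8 − 14.208)²/14.208 = 38.539264/14.208 = 2.713
Sum = 8.58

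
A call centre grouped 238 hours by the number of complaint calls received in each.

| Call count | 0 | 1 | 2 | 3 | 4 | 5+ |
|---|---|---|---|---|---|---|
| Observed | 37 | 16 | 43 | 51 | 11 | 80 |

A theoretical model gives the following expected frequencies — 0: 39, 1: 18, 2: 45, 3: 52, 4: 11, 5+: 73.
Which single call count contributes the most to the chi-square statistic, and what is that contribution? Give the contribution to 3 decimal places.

5+, 0.671

0: (37 − 39)²/39 = 4/39 = 0.1026
1: (16 − 18)²/18 = 4/18 = 0.2222
2: (43 − 45)²/45 = 4/45 = 0.0889
3: (51 − 52)²/52 = 1/52 = 0.0192
4: (11 − 11)²/11 = 0/11 = 0.0000
5+: (80 − 73)²/73 = 49/73 = 0.6712
The largest term is for 5+: 0.671.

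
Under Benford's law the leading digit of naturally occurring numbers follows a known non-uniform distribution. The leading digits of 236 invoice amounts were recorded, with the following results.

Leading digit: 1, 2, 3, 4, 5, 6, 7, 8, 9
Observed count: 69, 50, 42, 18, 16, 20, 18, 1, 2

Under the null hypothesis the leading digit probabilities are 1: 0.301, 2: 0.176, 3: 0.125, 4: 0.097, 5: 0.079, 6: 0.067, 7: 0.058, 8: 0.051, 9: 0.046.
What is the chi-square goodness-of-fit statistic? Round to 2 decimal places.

Expected counts E_i = n·p_i: 236×0.301 = 71.036, 236×0.176 = 41.536, 236×0.125 = 29.5, 236×0.097 = 22.892, 236×0.079 = 18.644, 236×0.067 = 15.812, 236×0.058 = 13.688, 236×0.051 = 12.036, 236×0.046 = 10.856.
χ² = (69−71.036)²/71.036 + (50−41.536)²/41.536 + (42−29.5)²/29.5 + (18−22.892)²/22.892 + (16−18.644)²/18.644 + (20−15.812)²/15.812 + (18−13.688)²/13.688 + (1−12.036)²/12.036 + (2−10.856)²/10.856
   = 0.058 + 1.725 + 5.297 + 1.045 + 0.375 + 1.109 + 1.358 + 10.119 + 7.224
Sum = 28.31

28.31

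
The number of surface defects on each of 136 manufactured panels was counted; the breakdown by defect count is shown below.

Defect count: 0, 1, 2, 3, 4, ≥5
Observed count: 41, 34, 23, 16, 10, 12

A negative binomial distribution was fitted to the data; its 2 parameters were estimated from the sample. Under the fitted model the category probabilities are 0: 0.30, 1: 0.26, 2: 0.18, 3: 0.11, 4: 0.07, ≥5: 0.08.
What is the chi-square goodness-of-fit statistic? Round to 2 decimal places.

0.35

Expected counts E_i = n·p_i: 136×0.30 = 40.8, 136×0.26 = 35.36, 136×0.18 = 24.48, 136×0.11 = 14.96, 136×0.07 = 9.52, 136×0.08 = 10.88.
cat         O        E   (O−E)²/E
0          41     40.8      0.001
1          34    35.36      0.052
2          23    24.48      0.089
3          16    14.96      0.072
4          10     9.52      0.024
≥5         12    10.88      0.115
Sum = 0.35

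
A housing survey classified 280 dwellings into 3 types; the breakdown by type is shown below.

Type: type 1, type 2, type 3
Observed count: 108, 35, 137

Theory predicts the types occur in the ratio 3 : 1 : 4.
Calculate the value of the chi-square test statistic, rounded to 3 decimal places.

0.150

Ratio total = 8. Expected counts: 280×3/8 = 105, 280×1/8 = 35, 280×4/8 = 140.
χ² = (108−105)²/105 + (35−35)²/35 + (137−140)²/140
   = 0.0857 + 0.0000 + 0.0643
Sum = 0.150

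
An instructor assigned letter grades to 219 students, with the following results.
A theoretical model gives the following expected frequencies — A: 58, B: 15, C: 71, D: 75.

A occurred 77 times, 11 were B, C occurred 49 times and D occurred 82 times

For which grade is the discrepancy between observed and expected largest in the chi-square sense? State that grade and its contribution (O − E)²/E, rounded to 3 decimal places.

cat         O        E   (O−E)²/E
A          77       58     6.2241
B          11       15     1.0667
C          49       71     6.8169
D          82       75     0.6533
The largest term is for C: 6.817.

C, 6.817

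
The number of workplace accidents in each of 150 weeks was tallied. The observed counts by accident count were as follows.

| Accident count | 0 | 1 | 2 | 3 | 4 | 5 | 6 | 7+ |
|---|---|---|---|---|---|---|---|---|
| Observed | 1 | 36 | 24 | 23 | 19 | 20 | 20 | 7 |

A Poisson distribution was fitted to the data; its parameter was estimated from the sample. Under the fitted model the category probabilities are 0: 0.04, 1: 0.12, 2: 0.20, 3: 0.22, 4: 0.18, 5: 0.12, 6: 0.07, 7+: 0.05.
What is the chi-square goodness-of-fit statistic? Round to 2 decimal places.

37.62

Expected counts E_i = n·p_i: 150×0.04 = 6, 150×0.12 = 18, 150×0.20 = 30, 150×0.22 = 33, 150×0.18 = 27, 150×0.12 = 18, 150×0.07 = 10.5, 150×0.05 = 7.5.
0: (1 − 6)²/6 = 25/6 = 4.167
1: (36 − 18)²/18 = 324/18 = 18.000
2: (24 − 30)²/30 = 36/30 = 1.200
3: (23 − 33)²/33 = 100/33 = 3.030
4: (19 − 27)²/27 = 64/27 = 2.370
5: (20 − 18)²/18 = 4/18 = 0.222
6: (20 − 10.5)²/10.5 = 90.25/10.5 = 8.595
7+: (7 − 7.5)²/7.5 = 0.25/7.5 = 0.033
Sum = 37.62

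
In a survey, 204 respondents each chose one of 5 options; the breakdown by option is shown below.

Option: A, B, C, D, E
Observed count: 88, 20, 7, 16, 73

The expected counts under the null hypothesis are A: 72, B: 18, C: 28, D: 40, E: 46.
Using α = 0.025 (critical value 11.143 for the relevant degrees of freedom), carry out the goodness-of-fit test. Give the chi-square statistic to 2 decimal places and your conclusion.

49.78; reject

A: (88 − 72)²/72 = 256/72 = 3.556
B: (20 − 18)²/18 = 4/18 = 0.222
C: (7 − 28)²/28 = 441/28 = 15.750
D: (16 − 40)²/40 = 576/40 = 14.400
E: (73 − 46)²/46 = 729/46 = 15.848
Sum = 49.78
df = 4. Since 49.78 > 11.143, we reject H₀.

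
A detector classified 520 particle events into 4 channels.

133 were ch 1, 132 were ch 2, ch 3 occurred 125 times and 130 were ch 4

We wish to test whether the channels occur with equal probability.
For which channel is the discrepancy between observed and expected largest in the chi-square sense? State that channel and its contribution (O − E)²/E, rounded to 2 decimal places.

ch 3, 0.19

Expected count for each of the 4 categories: 520/4 = 130.
cat         O        E   (O−E)²/E
ch 1      133      130      0.069
ch 2      132      130      0.031
ch 3      125      130      0.192
ch 4      130      130      0.000
The largest term is for ch 3: 0.19.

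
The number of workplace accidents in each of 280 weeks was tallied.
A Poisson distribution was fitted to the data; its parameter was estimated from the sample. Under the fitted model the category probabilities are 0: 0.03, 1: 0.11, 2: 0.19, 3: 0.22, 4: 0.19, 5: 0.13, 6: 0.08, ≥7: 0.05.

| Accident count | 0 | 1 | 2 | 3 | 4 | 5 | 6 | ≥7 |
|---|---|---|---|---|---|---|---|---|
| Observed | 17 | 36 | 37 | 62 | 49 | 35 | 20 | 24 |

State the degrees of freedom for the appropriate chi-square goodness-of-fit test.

6

There are k = 8 categories and 1 parameter estimated from the data, so df = 8 − 1 − 1 = 6.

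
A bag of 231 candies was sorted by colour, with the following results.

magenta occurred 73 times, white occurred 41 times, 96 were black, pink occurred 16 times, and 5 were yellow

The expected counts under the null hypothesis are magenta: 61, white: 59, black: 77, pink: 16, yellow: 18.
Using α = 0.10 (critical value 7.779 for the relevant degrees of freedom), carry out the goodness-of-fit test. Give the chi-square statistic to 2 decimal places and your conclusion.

χ² = (73−61)²/61 + (41−59)²/59 + (96−77)²/77 + (16−16)²/16 + (5−18)²/18
   = 2.361 + 5.492 + 4.688 + 0.000 + 9.389
Sum = 21.93
df = 4. Since 21.93 > 7.779, we reject H₀.

21.93; reject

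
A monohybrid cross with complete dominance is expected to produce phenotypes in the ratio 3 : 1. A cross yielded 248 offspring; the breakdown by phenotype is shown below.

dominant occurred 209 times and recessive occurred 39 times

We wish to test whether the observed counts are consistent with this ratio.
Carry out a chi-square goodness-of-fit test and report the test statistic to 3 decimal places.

Ratio total = 4. Expected counts: 248×3/4 = 186, 248×1/4 = 62.
χ² = (209−186)²/186 + (39−62)²/62
   = 2.8441 + 8.5323
Sum = 11.376

11.376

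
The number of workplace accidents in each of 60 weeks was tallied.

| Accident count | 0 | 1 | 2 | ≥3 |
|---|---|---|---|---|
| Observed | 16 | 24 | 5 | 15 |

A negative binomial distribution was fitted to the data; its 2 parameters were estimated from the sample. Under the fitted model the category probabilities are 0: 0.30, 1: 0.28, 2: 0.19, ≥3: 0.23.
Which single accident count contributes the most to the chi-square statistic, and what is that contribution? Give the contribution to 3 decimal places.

Expected counts E_i = n·p_i: 60×0.30 = 18, 60×0.28 = 16.8, 60×0.19 = 11.4, 60×0.23 = 13.8.
χ² = (16−18)²/18 + (24−16.8)²/16.8 + (5−11.4)²/11.4 + (15−13.8)²/13.8
   = 0.2222 + 3.0857 + 3.5930 + 0.1043
The largest term is for 2: 3.593.

2, 3.593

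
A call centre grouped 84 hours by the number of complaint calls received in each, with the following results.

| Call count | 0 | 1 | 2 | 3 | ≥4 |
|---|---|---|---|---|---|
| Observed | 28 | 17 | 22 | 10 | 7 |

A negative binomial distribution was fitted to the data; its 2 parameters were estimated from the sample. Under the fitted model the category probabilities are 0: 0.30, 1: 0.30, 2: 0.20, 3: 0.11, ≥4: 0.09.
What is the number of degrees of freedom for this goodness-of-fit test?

There are k = 5 categories and 2 parameters estimated from the data, so df = 5 − 1 − 2 = 2.

2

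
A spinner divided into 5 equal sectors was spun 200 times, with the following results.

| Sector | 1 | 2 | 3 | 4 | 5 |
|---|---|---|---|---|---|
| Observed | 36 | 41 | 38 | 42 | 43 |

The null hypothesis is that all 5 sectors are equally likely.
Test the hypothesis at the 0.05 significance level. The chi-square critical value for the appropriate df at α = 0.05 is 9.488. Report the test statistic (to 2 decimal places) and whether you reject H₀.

0.85; do not reject

Under H₀ each category has probability 1/5, so each expected count is 200/5 = 40.
1: (36 − 40)²/40 = 16/40 = 0.400
2: (41 − 40)²/40 = 1/40 = 0.025
3: (38 − 40)²/40 = 4/40 = 0.100
4: (42 − 40)²/40 = 4/40 = 0.100
5: (43 − 40)²/40 = 9/40 = 0.225
Sum = 0.85
df = 4. Since 0.85 < 9.488, we do not reject H₀.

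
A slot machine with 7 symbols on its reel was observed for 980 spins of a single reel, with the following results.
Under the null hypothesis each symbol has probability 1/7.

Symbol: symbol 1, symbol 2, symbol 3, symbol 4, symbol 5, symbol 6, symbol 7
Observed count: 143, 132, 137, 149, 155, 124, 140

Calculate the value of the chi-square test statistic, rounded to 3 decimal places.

4.600

Expected count for each of the 7 categories: 980/7 = 140.
χ² = (143−140)²/140 + (132−140)²/140 + (137−140)²/140 + (149−140)²/140 + (155−140)²/140 + (124−140)²/140 + (140−140)²/140
   = 0.0643 + 0.4571 + 0.0643 + 0.5786 + 1.6071 + 1.8286 + 0.0000
Sum = 4.600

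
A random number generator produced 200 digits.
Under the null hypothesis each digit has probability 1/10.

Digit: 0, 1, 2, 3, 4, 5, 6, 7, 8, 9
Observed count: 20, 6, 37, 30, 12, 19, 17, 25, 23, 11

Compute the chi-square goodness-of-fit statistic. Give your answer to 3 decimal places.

Expected count for each of the 10 categories: 200/10 = 20.
χ² = (20−20)²/20 + (6−20)²/20 + (37−20)²/20 + (30−20)²/20 + (12−20)²/20 + (19−20)²/20 + (17−20)²/20 + (25−20)²/20 + (23−20)²/20 + (11−20)²/20
   = 0.0000 + 9.8000 + 14.4500 + 5.0000 + 3.2000 + 0.0500 + 0.4500 + 1.2500 + 0.4500 + 4.0500
Sum = 38.700

38.700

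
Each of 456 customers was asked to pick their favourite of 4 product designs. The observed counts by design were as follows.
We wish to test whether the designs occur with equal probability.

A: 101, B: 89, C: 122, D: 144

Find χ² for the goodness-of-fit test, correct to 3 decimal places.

15.421

Expected count for each of the 4 categories: 456/4 = 114.
A: (101 − 114)²/114 = 169/114 = 1.4825
B: (89 − 114)²/114 = 625/114 = 5.4825
C: (122 − 114)²/114 = 64/114 = 0.5614
D: (144 − 114)²/114 = 900/114 = 7.8947
Sum = 15.421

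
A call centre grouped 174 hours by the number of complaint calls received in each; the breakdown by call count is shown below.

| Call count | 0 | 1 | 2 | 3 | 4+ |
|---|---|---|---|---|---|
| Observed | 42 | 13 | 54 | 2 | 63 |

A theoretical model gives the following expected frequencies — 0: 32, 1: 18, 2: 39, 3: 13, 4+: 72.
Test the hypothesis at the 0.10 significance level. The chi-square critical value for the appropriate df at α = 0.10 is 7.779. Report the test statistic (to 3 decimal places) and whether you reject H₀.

χ² = (42−32)²/32 + (13−18)²/18 + (54−39)²/39 + (2−13)²/13 + (63−72)²/72
   = 3.1250 + 1.3889 + 5.7692 + 9.3077 + 1.1250
Sum = 20.716
df = 4. Since 20.716 > 7.779, we reject H₀.

20.716; reject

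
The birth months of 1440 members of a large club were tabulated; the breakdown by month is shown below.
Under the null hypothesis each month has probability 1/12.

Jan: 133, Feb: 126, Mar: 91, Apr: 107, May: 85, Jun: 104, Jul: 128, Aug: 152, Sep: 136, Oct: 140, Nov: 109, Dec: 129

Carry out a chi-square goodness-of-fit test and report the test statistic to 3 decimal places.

Under H₀ each category has probability 1/12, so each expected count is 1440/12 = 120.
χ² = (133−120)²/120 + (126−120)²/120 + (91−120)²/120 + (107−120)²/120 + (85−120)²/120 + (104−120)²/120 + (128−120)²/120 + (152−120)²/120 + (136−120)²/120 + (140−120)²/120 + (109−120)²/120 + (129−120)²/120
   = 1.4083 + 0.3000 + 7.0083 + 1.4083 + 10.2083 + 2.1333 + 0.5333 + 8.5333 + 2.1333 + 3.3333 + 1.0083 + 0.6750
Sum = 38.683

38.683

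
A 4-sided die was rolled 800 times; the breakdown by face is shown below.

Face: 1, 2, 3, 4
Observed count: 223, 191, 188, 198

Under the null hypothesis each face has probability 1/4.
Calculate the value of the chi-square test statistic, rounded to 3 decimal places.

3.790

Expected count for each of the 4 categories: 800/4 = 200.
1: (223 − 200)²/200 = 529/200 = 2.6450
2: (191 − 200)²/200 = 81/200 = 0.4050
3: (188 − 200)²/200 = 144/200 = 0.7200
4: (198 − 200)²/200 = 4/200 = 0.0200
Sum = 3.790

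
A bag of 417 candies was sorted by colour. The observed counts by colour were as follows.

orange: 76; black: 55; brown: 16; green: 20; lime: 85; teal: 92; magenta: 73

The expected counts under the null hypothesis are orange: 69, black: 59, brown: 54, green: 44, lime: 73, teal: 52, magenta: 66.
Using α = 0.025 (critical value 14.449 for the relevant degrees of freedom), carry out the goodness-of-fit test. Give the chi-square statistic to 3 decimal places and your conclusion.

cat          O        E   (O−E)²/E
orange      76       69     0.7101
black       55       59     0.2712
brown       16       54    26.7407
green       20       44    13.0909
lime        85       73     1.9726
teal        92       52    30.7692
magenta     73       66     0.7424
Sum = 74.297
df = 6. Since 74.297 > 14.449, we reject H₀.

74.297; reject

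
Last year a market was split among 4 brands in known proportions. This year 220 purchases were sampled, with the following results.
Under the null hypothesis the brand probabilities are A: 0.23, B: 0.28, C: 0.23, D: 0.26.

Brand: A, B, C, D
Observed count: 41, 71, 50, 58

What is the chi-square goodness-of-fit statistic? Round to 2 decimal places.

3.27

Expected counts E_i = n·p_i: 220×0.23 = 50.6, 220×0.28 = 61.6, 220×0.23 = 50.6, 220×0.26 = 57.2.
χ² = (41−50.6)²/50.6 + (71−61.6)²/61.6 + (50−50.6)²/50.6 + (58−57.2)²/57.2
   = 1.821 + 1.434 + 0.007 + 0.011
Sum = 3.27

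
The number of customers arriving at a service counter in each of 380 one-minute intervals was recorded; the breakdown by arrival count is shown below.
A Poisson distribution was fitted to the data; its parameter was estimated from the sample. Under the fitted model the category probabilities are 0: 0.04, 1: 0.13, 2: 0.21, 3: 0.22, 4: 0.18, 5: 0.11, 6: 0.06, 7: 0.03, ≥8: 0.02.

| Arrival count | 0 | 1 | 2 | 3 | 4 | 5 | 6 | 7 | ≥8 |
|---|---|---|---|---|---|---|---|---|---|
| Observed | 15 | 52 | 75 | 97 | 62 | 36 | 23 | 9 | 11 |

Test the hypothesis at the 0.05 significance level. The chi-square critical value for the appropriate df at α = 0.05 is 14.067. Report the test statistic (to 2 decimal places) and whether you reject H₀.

Expected counts E_i = n·p_i: 380×0.04 = 15.2, 380×0.13 = 49.4, 380×0.21 = 79.8, 380×0.22 = 83.6, 380×0.18 = 68.4, 380×0.11 = 41.8, 380×0.06 = 22.8, 380×0.03 = 11.4, 380×0.02 = 7.6.
χ² = (15−15.2)²/15.2 + (52−49.4)²/49.4 + (75−79.8)²/79.8 + (97−83.6)²/83.6 + (62−68.4)²/68.4 + (36−41.8)²/41.8 + (23−22.8)²/22.8 + (9−11.4)²/11.4 + (11−7.6)²/7.6
   = 0.003 + 0.137 + 0.289 + 2.148 + 0.599 + 0.805 + 0.002 + 0.505 + 1.521
Sum = 6.01
df = 7. Since 6.01 < 14.067, we do not reject H₀.

6.01; do not reject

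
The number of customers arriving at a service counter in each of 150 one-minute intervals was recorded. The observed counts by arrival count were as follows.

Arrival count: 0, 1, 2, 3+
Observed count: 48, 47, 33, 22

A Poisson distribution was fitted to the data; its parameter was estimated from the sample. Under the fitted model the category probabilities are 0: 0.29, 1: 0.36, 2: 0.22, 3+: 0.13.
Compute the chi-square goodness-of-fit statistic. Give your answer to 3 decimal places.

1.693

Expected counts E_i = n·p_i: 150×0.29 = 43.5, 150×0.36 = 54, 150×0.22 = 33, 150×0.13 = 19.5.
0: (48 − 43.5)²/43.5 = 20.25/43.5 = 0.4655
1: (47 − 54)²/54 = 49/54 = 0.9074
2: (33 − 33)²/33 = 0/33 = 0.0000
3+: (22 − 19.5)²/19.5 = 6.25/19.5 = 0.3205
Sum = 1.693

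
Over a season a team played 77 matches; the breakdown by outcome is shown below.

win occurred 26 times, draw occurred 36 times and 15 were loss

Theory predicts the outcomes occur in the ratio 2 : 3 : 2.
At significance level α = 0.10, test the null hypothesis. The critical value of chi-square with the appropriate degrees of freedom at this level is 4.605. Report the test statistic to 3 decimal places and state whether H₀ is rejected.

Ratio total = 7. Expected counts: 77×2/7 = 22, 77×3/7 = 33, 77×2/7 = 22.
χ² = (26−22)²/22 + (36−33)²/33 + (15−22)²/22
   = 0.7273 + 0.2727 + 2.2273
Sum = 3.227
df = 2. Since 3.227 < 4.605, we do not reject H₀.

3.227; do not reject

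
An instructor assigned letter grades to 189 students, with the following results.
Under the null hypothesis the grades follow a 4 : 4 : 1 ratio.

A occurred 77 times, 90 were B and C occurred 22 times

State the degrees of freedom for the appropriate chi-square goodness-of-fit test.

There are k = 3 categories and no parameters were estimated from the data, so df = 3 − 1 = 2.

2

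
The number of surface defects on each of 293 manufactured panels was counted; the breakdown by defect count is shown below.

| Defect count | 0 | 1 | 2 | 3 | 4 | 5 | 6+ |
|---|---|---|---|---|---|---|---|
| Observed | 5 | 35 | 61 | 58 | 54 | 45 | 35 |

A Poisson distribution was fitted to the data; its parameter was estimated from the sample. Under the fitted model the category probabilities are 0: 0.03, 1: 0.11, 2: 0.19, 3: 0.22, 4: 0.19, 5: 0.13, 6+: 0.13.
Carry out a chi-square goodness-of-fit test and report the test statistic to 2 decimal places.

4.58

Expected counts E_i = n·p_i: 293×0.03 = 8.79, 293×0.11 = 32.23, 293×0.19 = 55.67, 293×0.22 = 64.46, 293×0.19 = 55.67, 293×0.13 = 38.09, 293×0.13 = 38.09.
cat         O        E   (O−E)²/E
0           5     8.79      1.634
1          35    32.23      0.238
2          61    55.67      0.510
3          58    64.46      0.647
4          54    55.67      0.050
5          45    38.09      1.254
6+         35    38.09      0.251
Sum = 4.58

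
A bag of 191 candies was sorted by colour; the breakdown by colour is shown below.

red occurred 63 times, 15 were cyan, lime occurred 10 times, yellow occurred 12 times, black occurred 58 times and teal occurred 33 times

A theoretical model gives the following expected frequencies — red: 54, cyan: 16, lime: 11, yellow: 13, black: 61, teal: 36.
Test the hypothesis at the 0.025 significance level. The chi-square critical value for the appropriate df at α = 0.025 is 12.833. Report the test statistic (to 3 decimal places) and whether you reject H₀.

2.128; do not reject

cat         O        E   (O−E)²/E
red        63       54     1.5000
cyan       15       16     0.0625
lime       10       11     0.0909
yellow     12       13     0.0769
black      58       61     0.1475
teal       33       36     0.2500
Sum = 2.128
df = 5. Since 2.128 < 12.833, we do not reject H₀.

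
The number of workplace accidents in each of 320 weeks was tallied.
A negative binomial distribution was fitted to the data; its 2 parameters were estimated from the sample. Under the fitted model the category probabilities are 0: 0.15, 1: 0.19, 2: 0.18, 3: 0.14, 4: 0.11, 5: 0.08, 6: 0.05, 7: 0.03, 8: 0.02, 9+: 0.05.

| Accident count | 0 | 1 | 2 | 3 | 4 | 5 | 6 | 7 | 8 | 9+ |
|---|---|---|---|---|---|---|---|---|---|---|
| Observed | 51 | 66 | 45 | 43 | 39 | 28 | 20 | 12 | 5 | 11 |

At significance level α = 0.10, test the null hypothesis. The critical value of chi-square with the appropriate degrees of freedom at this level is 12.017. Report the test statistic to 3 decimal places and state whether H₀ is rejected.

Expected counts E_i = n·p_i: 320×0.15 = 48, 320×0.19 = 60.8, 320×0.18 = 57.6, 320×0.14 = 44.8, 320×0.11 = 35.2, 320×0.08 = 25.6, 320×0.05 = 16, 320×0.03 = 9.6, 320×0.02 = 6.4, 320×0.05 = 16.
0: (51 − 48)²/48 = 9/48 = 0.1875
1: (66 − 60.8)²/60.8 = 27.04/60.8 = 0.4447
2: (45 − 57.6)²/57.6 = 158.76/57.6 = 2.7563
3: (43 − 44.8)²/44.8 = 3.24/44.8 = 0.0723
4: (39 − 35.2)²/35.2 = 14.44/35.2 = 0.4102
5: (28 − 25.6)²/25.6 = 5.76/25.6 = 0.2250
6: (20 − 16)²/16 = 16/16 = 1.0000
7: (12 − 9.6)²/9.6 = 5.76/9.6 = 0.6000
8: (5 − 6.4)²/6.4 = 1.96/6.4 = 0.3063
9+: (11 − 16)²/16 = 25/16 = 1.5625
Sum = 7.565
df = 7. Since 7.565 < 12.017, we do not reject H₀.

7.565; do not reject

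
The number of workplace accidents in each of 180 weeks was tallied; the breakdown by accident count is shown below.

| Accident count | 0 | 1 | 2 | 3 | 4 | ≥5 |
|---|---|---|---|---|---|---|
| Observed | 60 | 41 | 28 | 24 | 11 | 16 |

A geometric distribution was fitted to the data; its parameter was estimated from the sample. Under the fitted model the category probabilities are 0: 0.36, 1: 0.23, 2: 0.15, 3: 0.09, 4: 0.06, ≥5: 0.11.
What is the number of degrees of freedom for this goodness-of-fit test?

There are k = 6 categories and 1 parameter estimated from the data, so df = 6 − 1 − 1 = 4.

4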